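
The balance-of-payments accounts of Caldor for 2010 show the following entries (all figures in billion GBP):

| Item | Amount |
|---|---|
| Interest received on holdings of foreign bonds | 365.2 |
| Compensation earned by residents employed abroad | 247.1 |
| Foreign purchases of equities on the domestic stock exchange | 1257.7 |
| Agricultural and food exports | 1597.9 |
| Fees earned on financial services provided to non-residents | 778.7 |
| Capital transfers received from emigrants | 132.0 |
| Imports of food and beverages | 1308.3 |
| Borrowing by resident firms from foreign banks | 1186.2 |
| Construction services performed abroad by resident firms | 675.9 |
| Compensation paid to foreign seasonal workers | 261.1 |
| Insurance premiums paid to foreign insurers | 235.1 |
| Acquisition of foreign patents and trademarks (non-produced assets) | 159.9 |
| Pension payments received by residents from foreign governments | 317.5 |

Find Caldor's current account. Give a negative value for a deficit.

Goods: 1597.9 - 1308.3 = 289.6
Services: 675.9 + 778.7 - 235.1 = 1219.5
Primary income: 365.2 + 247.1 - 261.1 = 351.2
Secondary income: 317.5
Current account = 289.6 + 1219.5 + 351.2 + 317.5 = 2177.8
(Excluded from the current account — financial account: foreign purchases of equities on the domestic stock exchange 1257.7, borrowing by resident firms from foreign banks 1186.2; capital account: capital transfers received from emigrants 132.0, acquisition of foreign patents and trademarks (non-produced assets) 159.9.)

2177.8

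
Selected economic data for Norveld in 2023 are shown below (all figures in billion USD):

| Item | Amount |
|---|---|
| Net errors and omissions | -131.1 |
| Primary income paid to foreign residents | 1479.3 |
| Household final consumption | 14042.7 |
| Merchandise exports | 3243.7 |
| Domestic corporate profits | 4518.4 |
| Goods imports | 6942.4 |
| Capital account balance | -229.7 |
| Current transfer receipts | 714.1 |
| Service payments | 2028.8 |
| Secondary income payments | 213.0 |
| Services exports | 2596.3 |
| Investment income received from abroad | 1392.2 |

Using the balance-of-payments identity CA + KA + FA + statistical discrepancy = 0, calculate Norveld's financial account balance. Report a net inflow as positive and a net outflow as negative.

3078.0

Goods balance = 3243.7 - 6942.4 = -3698.7
Services balance = 2596.3 - 2028.8 = 567.5
Trade balance (goods + services) = -3698.7 + 567.5 = -3131.2
Net primary income = 1392.2 - 1479.3 = -87.1
Net secondary income = 714.1 - 213.0 = 501.1
Current account = -3131.2 + (-87.1) + 501.1 = -2717.2
Financial account = -(-2717.2 + (-229.7) + (-131.1)) = 3078.0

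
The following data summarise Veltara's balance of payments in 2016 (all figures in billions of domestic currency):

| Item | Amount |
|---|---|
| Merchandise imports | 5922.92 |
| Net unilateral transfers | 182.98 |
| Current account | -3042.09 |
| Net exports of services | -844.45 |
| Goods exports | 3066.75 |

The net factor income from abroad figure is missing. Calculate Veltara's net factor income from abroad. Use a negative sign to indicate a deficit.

475.55

Current account = goods balance + services balance + net primary income + net secondary income
Sum of the known components = -3517.64
Net factor income from abroad = CA - (known components) = -3042.09 - (-3517.64) = 475.55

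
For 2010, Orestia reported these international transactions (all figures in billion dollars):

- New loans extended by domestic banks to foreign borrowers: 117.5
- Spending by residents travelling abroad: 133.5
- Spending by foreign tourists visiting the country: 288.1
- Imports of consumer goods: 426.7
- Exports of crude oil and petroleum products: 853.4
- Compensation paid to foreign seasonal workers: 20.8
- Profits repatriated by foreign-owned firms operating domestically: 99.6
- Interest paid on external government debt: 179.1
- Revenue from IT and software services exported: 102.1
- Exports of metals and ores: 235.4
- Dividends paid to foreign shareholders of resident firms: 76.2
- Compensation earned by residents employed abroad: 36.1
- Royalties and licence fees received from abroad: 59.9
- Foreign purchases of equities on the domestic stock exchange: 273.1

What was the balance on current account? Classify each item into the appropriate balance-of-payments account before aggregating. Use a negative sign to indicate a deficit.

639.1

Goods: 235.4 + 853.4 - 426.7 = 662.1
Services: 102.1 + 288.1 + 59.9 - 133.5 = 316.6
Primary income: -76.2 + 36.1 - 179.1 - 20.8 - 99.6 = -339.6
Current account = 662.1 + 316.6 + (-339.6) = 639.1
(Excluded from the current account — financial account: new loans extended by domestic banks to foreign borrowers 117.5, foreign purchases of equities on the domestic stock exchange 273.1.)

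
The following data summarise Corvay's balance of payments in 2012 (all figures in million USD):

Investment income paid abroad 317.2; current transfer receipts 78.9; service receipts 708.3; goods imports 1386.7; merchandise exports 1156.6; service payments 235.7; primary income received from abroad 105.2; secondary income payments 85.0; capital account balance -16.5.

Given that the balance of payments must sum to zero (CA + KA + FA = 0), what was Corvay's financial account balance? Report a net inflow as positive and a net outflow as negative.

Goods balance = 1156.6 - 1386.7 = -230.1
Services balance = 708.3 - 235.7 = 472.6
Trade balance (goods + services) = -230.1 + 472.6 = 242.5
Net primary income = 105.2 - 317.2 = -212.0
Net secondary income = 78.9 - 85.0 = -6.1
Current account = 242.5 + (-212.0) + (-6.1) = 24.4
Financial account = -(24.4 + (-16.5)) = -7.9

-7.9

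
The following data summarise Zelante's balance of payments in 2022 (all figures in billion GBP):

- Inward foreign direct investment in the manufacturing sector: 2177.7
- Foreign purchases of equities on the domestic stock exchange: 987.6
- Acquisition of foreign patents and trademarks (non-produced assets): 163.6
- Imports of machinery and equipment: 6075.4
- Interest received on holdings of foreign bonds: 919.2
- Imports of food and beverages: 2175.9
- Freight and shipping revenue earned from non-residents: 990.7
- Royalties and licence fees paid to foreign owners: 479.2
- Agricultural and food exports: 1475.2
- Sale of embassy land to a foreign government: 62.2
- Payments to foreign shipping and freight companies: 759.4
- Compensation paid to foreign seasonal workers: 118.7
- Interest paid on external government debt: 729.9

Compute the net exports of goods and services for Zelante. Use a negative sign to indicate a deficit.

Goods: -6075.4 - 2175.9 + 1475.2 = -6776.1
Services: -759.4 + 990.7 - 479.2 = -247.9
Trade balance = -6776.1 + (-247.9) = -7024.0
(Excluded from the trade balance — financial account: inward foreign direct investment in the manufacturing sector 2177.7, foreign purchases of equities on the domestic stock exchange 987.6; capital account: acquisition of foreign patents and trademarks (non-produced assets) 163.6, sale of embassy land to a foreign government 62.2; primary income: interest received on holdings of foreign bonds 919.2, compensation paid to foreign seasonal workers 118.7, interest paid on external government debt 729.9.)

-7024.0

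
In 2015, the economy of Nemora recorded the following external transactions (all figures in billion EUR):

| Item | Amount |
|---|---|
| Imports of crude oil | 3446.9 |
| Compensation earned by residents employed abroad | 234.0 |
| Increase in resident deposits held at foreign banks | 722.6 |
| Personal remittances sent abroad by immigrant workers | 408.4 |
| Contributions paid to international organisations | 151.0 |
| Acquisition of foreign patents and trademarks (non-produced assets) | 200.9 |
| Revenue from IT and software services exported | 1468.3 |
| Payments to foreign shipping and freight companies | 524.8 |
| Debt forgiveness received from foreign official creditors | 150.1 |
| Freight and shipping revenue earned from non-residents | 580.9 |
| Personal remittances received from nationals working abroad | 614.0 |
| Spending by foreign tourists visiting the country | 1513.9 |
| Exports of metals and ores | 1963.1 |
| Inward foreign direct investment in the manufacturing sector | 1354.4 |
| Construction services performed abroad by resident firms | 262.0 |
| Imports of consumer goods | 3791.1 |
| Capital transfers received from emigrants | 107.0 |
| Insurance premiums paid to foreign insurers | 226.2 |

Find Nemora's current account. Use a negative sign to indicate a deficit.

Goods: 1963.1 - 3446.9 - 3791.1 = -5274.9
Services: 580.9 + 262.0 + 1513.9 - 524.8 - 226.2 + 1468.3 = 3074.1
Primary income: 234.0
Secondary income: -151.0 + 614.0 - 408.4 = 54.6
Current account = (-5274.9) + 3074.1 + 234.0 + 54.6 = -1912.2
(Excluded from the current account — financial account: increase in resident deposits held at foreign banks 722.6, inward foreign direct investment in the manufacturing sector 1354.4; capital account: acquisition of foreign patents and trademarks (non-produced assets) 200.9, debt forgiveness received from foreign official creditors 150.1, capital transfers received from emigrants 107.0.)

-1912.2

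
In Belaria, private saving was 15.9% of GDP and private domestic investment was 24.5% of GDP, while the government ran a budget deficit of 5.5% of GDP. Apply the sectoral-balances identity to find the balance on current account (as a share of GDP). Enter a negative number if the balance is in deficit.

By the sectoral-balances identity, CA = (S_private - I) + (T - G).
Private balance = 15.9 - 24.5 = -8.6
Government balance (T - G) = -5.5
CA = -8.6 + (-5.5) = -14.1

-14.1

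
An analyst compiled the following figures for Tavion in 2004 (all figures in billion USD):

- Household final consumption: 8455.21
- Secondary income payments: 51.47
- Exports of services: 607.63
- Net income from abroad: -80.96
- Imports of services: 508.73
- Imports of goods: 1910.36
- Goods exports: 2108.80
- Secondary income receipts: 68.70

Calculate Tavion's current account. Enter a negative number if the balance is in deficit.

Goods balance = 2108.80 - 1910.36 = 198.44
Services balance = 607.63 - 508.73 = 98.90
Trade balance (goods + services) = 198.44 + 98.90 = 297.34
Net primary income = -80.96
Net secondary income = 68.70 - 51.47 = 17.23
Current account = 297.34 + (-80.96) + 17.23 = 233.61

233.61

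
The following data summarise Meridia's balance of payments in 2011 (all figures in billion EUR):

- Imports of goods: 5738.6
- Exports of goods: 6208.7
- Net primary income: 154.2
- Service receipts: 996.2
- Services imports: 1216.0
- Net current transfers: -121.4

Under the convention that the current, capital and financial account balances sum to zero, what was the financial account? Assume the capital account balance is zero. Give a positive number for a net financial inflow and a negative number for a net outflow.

-283.1

Goods balance = 6208.7 - 5738.6 = 470.1
Services balance = 996.2 - 1216.0 = -219.8
Trade balance (goods + services) = 470.1 + (-219.8) = 250.3
Net primary income = 154.2
Net secondary income = -121.4
Current account = 250.3 + 154.2 + (-121.4) = 283.1
Financial account = -(283.1) = -283.1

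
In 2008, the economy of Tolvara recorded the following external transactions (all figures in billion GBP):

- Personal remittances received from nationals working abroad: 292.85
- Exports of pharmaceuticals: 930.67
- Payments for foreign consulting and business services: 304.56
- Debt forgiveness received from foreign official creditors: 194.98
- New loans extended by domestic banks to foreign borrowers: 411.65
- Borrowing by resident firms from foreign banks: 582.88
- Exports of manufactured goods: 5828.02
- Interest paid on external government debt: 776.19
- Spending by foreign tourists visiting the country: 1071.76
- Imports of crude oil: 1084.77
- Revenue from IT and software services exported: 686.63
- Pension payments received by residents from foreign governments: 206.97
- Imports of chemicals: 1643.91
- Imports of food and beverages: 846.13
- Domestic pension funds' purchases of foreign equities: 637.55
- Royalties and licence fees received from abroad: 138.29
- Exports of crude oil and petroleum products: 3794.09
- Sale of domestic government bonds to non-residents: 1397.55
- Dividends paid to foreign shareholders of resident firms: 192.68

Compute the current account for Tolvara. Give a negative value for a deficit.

8101.04

Goods: -1084.77 - 846.13 + 930.67 + 3794.09 + 5828.02 - 1643.91 = 6977.97
Services: -304.56 + 1071.76 + 686.63 + 138.29 = 1592.12
Primary income: -192.68 - 776.19 = -968.87
Secondary income: 206.97 + 292.85 = 499.82
Current account = 6977.97 + 1592.12 + (-968.87) + 499.82 = 8101.04
(Excluded from the current account — capital account: debt forgiveness received from foreign official creditors 194.98; financial account: new loans extended by domestic banks to foreign borrowers 411.65, borrowing by resident firms from foreign banks 582.88, domestic pension funds' purchases of foreign equities 637.55, sale of domestic government bonds to non-residents 1397.55.)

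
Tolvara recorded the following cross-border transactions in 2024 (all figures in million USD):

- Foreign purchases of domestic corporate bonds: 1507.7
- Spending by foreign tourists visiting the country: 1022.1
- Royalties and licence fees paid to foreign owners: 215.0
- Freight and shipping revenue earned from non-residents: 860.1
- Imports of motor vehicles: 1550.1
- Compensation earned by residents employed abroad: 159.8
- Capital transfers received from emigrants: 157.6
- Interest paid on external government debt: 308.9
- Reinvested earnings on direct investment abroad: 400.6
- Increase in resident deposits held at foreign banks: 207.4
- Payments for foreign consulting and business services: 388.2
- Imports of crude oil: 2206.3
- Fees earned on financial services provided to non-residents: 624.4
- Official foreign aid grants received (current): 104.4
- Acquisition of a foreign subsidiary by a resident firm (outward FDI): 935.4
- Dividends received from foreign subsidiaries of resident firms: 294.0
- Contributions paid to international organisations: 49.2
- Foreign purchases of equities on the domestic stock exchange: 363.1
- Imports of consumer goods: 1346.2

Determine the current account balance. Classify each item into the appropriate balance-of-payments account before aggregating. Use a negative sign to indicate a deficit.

-2598.5

Goods: -1550.1 - 2206.3 - 1346.2 = -5102.6
Services: 860.1 - 215.0 - 388.2 + 624.4 + 1022.1 = 1903.4
Primary income: 159.8 + 294.0 + 400.6 - 308.9 = 545.5
Secondary income: -49.2 + 104.4 = 55.2
Current account = (-5102.6) + 1903.4 + 545.5 + 55.2 = -2598.5
(Excluded from the current account — financial account: foreign purchases of domestic corporate bonds 1507.7, increase in resident deposits held at foreign banks 207.4, acquisition of a foreign subsidiary by a resident firm (outward FDI) 935.4, foreign purchases of equities on the domestic stock exchange 363.1; capital account: capital transfers received from emigrants 157.6.)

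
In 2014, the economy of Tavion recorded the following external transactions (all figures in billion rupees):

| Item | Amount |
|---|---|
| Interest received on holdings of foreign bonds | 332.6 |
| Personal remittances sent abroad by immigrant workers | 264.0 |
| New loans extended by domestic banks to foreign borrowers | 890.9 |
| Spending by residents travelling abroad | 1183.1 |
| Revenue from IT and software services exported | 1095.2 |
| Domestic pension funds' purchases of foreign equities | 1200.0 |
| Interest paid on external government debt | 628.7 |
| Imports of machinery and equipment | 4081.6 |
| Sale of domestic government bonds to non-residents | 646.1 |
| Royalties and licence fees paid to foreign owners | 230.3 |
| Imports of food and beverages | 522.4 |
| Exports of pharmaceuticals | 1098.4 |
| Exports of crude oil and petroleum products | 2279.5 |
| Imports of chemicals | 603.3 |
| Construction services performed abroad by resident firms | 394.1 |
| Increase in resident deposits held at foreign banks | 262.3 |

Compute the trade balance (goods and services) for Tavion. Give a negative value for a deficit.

Goods: -4081.6 + 2279.5 - 603.3 + 1098.4 - 522.4 = -1829.4
Services: -230.3 - 1183.1 + 1095.2 + 394.1 = 75.9
Trade balance = -1829.4 + 75.9 = -1753.5
(Excluded from the trade balance — primary income: interest received on holdings of foreign bonds 332.6, interest paid on external government debt 628.7; secondary income: personal remittances sent abroad by immigrant workers 264.0; financial account: new loans extended by domestic banks to foreign borrowers 890.9, domestic pension funds' purchases of foreign equities 1200.0, sale of domestic government bonds to non-residents 646.1, increase in resident deposits held at foreign banks 262.3.)

-1753.5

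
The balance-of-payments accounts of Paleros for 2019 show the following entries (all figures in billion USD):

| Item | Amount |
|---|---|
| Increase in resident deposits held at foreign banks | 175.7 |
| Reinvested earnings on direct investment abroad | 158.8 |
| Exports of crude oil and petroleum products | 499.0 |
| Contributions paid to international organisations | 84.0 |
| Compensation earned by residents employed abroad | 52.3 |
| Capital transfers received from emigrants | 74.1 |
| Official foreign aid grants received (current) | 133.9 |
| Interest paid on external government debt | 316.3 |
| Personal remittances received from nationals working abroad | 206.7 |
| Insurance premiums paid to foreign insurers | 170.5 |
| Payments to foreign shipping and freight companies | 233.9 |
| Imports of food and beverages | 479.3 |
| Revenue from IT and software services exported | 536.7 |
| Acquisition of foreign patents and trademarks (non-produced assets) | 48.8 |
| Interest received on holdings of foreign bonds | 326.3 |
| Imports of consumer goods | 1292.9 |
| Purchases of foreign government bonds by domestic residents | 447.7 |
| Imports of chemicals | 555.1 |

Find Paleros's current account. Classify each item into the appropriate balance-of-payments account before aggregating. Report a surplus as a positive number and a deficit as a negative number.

Goods: -555.1 + 499.0 - 479.3 - 1292.9 = -1828.3
Services: -170.5 - 233.9 + 536.7 = 132.3
Primary income: 326.3 - 316.3 + 158.8 + 52.3 = 221.1
Secondary income: 206.7 + 133.9 - 84.0 = 256.6
Current account = (-1828.3) + 132.3 + 221.1 + 256.6 = -1218.3
(Excluded from the current account — financial account: increase in resident deposits held at foreign banks 175.7, purchases of foreign government bonds by domestic residents 447.7; capital account: capital transfers received from emigrants 74.1, acquisition of foreign patents and trademarks (non-produced assets) 48.8.)

-1218.3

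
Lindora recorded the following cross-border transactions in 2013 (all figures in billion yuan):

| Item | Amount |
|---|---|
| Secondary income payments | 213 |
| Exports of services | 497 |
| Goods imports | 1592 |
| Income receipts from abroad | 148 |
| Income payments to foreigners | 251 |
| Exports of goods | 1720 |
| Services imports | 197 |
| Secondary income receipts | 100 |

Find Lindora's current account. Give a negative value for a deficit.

212

Goods balance = 1720 - 1592 = 128
Services balance = 497 - 197 = 300
Trade balance (goods + services) = 128 + 300 = 428
Net primary income = 148 - 251 = -103
Net secondary income = 100 - 213 = -113
Current account = 428 + (-103) + (-113) = 212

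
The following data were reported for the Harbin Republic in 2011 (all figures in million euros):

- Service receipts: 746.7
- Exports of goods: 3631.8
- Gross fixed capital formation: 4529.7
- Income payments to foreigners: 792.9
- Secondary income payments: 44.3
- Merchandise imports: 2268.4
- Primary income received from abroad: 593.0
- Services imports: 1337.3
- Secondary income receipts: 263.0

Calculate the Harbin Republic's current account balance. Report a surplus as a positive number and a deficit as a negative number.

791.6

Goods balance = 3631.8 - 2268.4 = 1363.4
Services balance = 746.7 - 1337.3 = -590.6
Trade balance (goods + services) = 1363.4 + (-590.6) = 772.8
Net primary income = 593.0 - 792.9 = -199.9
Net secondary income = 263.0 - 44.3 = 218.7
Current account = 772.8 + (-199.9) + 218.7 = 791.6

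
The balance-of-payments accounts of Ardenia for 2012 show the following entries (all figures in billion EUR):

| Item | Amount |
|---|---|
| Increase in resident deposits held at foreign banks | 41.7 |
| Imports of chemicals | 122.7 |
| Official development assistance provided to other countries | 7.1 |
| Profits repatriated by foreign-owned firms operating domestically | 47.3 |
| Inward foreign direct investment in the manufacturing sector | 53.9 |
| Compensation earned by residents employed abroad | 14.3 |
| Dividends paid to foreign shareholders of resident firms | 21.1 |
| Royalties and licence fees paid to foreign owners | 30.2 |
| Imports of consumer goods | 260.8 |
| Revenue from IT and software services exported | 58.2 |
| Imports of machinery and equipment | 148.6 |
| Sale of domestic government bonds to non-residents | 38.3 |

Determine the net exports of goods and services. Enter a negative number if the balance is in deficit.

-504.1

Goods: -260.8 - 122.7 - 148.6 = -532.1
Services: 58.2 - 30.2 = 28.0
Trade balance = -532.1 + 28.0 = -504.1
(Excluded from the trade balance — financial account: increase in resident deposits held at foreign banks 41.7, inward foreign direct investment in the manufacturing sector 53.9, sale of domestic government bonds to non-residents 38.3; secondary income: official development assistance provided to other countries 7.1; primary income: profits repatriated by foreign-owned firms operating domestically 47.3, compensation earned by residents employed abroad 14.3, dividends paid to foreign shareholders of resident firms 21.1.)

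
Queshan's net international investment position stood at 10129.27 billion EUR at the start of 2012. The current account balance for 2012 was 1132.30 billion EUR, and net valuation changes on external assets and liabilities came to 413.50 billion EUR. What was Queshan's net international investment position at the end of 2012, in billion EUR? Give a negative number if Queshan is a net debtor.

11675.07

Change in NIIP = current account + net valuation change = 1132.30 + 413.50 = 1545.80
End-of-year NIIP = 10129.27 + 1545.80 = 11675.07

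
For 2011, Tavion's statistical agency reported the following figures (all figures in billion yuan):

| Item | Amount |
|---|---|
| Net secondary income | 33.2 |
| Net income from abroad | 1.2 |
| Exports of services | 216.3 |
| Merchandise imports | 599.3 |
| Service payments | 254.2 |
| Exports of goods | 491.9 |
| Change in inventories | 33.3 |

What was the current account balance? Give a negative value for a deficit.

-110.9

Goods balance = 491.9 - 599.3 = -107.4
Services balance = 216.3 - 254.2 = -37.9
Trade balance (goods + services) = -107.4 + (-37.9) = -145.3
Net primary income = 1.2
Net secondary income = 33.2
Current account = -145.3 + 1.2 + 33.2 = -110.9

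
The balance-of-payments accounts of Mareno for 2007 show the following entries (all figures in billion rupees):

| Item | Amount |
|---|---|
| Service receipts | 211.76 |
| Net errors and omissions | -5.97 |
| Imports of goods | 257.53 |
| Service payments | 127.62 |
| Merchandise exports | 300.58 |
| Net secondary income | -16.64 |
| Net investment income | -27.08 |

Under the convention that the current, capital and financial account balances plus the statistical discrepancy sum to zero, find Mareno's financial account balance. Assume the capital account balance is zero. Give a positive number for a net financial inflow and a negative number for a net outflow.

Goods balance = 300.58 - 257.53 = 43.05
Services balance = 211.76 - 127.62 = 84.14
Trade balance (goods + services) = 43.05 + 84.14 = 127.19
Net primary income = -27.08
Net secondary income = -16.64
Current account = 127.19 + (-27.08) + (-16.64) = 83.47
Financial account = -(83.47 + (-5.97)) = -77.50

-77.50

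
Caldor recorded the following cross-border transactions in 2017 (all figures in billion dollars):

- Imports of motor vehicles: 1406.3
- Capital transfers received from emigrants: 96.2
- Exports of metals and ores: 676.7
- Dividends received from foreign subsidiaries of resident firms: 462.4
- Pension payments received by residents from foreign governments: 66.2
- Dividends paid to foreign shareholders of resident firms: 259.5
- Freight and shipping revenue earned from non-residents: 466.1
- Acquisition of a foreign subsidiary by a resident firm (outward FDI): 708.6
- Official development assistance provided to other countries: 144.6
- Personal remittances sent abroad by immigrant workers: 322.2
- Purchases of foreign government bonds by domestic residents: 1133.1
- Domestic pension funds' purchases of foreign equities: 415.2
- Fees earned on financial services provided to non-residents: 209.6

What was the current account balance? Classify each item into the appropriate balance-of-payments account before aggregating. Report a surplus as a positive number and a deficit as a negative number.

Goods: 676.7 - 1406.3 = -729.6
Services: 209.6 + 466.1 = 675.7
Primary income: -259.5 + 462.4 = 202.9
Secondary income: -322.2 - 144.6 + 66.2 = -400.6
Current account = (-729.6) + 675.7 + 202.9 + (-400.6) = -251.6
(Excluded from the current account — capital account: capital transfers received from emigrants 96.2; financial account: acquisition of a foreign subsidiary by a resident firm (outward FDI) 708.6, purchases of foreign government bonds by domestic residents 1133.1, domestic pension funds' purchases of foreign equities 415.2.)

-251.6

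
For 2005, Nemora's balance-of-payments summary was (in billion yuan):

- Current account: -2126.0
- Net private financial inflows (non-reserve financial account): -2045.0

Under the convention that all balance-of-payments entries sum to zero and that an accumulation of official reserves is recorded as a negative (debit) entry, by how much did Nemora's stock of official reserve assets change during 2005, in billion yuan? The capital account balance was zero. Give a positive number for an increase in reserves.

Official reserve transactions balance = -((-2126.0) + (-2045.0)) = 4171.0
An accumulation of reserves is recorded as a debit (negative entry), so the change in the stock of reserves is the negative of that balance.
Change in official reserves = -(4171.0) = -4171.0

-4171.0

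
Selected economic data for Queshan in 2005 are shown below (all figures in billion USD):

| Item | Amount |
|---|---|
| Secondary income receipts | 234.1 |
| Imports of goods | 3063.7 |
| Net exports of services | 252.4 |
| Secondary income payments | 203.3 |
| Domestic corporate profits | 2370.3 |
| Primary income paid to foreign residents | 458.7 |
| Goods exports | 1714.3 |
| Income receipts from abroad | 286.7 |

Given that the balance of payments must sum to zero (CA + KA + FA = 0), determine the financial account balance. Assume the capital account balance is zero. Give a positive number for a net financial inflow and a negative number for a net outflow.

Goods balance = 1714.3 - 3063.7 = -1349.4
Services balance = 252.4
Trade balance (goods + services) = -1349.4 + 252.4 = -1097.0
Net primary income = 286.7 - 458.7 = -172.0
Net secondary income = 234.1 - 203.3 = 30.8
Current account = -1097.0 + (-172.0) + 30.8 = -1238.2
Financial account = -(-1238.2) = 1238.2

1238.2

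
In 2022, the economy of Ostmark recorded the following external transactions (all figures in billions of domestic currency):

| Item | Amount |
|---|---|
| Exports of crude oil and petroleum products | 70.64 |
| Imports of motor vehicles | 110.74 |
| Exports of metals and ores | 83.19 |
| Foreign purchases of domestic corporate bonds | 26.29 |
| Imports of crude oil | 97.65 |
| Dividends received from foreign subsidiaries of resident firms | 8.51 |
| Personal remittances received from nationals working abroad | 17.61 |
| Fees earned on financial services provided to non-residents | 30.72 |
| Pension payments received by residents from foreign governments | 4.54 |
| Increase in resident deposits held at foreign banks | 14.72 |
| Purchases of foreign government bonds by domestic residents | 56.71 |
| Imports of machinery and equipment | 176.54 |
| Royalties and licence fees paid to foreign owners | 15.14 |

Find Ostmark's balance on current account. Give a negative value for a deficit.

-184.86

Goods: 83.19 - 110.74 - 97.65 - 176.54 + 70.64 = -231.10
Services: 30.72 - 15.14 = 15.58
Primary income: 8.51
Secondary income: 4.54 + 17.61 = 22.15
Current account = (-231.10) + 15.58 + 8.51 + 22.15 = -184.86
(Excluded from the current account — financial account: foreign purchases of domestic corporate bonds 26.29, increase in resident deposits held at foreign banks 14.72, purchases of foreign government bonds by domestic residents 56.71.)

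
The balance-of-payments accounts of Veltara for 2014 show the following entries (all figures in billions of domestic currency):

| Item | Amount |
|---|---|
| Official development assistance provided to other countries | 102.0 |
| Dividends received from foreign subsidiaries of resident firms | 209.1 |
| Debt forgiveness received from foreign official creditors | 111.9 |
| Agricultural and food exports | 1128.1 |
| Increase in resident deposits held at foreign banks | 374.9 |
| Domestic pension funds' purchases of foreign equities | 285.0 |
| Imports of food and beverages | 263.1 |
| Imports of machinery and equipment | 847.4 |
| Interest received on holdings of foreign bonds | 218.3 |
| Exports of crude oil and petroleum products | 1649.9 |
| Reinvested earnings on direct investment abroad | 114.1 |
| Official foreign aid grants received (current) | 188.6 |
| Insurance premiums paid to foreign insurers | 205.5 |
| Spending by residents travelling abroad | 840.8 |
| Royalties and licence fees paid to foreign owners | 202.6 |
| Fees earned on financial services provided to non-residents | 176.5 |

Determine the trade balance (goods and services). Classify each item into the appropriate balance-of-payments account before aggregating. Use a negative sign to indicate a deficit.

Goods: 1649.9 + 1128.1 - 263.1 - 847.4 = 1667.5
Services: -202.6 + 176.5 - 205.5 - 840.8 = -1072.4
Trade balance = 1667.5 + (-1072.4) = 595.1
(Excluded from the trade balance — secondary income: official development assistance provided to other countries 102.0, official foreign aid grants received (current) 188.6; primary income: dividends received from foreign subsidiaries of resident firms 209.1, interest received on holdings of foreign bonds 218.3, reinvested earnings on direct investment abroad 114.1; capital account: debt forgiveness received from foreign official creditors 111.9; financial account: increase in resident deposits held at foreign banks 374.9, domestic pension funds' purchases of foreign equities 285.0.)

595.1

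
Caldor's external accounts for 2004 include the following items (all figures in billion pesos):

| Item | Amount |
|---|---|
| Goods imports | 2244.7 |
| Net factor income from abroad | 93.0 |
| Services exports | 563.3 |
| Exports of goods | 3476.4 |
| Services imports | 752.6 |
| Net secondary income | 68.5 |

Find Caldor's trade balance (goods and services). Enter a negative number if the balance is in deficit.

Goods balance = 3476.4 - 2244.7 = 1231.7
Services balance = 563.3 - 752.6 = -189.3
Trade balance (goods + services) = 1231.7 + (-189.3) = 1042.4

1042.4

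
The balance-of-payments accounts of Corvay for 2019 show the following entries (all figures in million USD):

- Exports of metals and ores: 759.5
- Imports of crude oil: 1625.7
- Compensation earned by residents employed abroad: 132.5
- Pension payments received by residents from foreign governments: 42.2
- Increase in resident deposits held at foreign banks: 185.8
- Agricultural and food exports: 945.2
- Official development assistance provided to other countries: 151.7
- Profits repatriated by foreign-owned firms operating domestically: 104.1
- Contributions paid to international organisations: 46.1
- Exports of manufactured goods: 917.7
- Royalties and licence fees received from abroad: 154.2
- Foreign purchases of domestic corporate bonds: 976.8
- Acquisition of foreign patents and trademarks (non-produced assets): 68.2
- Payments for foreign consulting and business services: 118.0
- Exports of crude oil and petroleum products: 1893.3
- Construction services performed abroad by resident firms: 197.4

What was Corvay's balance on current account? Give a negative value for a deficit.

Goods: 1893.3 + 945.2 + 917.7 + 759.5 - 1625.7 = 2890.0
Services: 197.4 + 154.2 - 118.0 = 233.6
Primary income: -104.1 + 132.5 = 28.4
Secondary income: 42.2 - 46.1 - 151.7 = -155.6
Current account = 2890.0 + 233.6 + 28.4 + (-155.6) = 2996.4
(Excluded from the current account — financial account: increase in resident deposits held at foreign banks 185.8, foreign purchases of domestic corporate bonds 976.8; capital account: acquisition of foreign patents and trademarks (non-produced assets) 68.2.)

2996.4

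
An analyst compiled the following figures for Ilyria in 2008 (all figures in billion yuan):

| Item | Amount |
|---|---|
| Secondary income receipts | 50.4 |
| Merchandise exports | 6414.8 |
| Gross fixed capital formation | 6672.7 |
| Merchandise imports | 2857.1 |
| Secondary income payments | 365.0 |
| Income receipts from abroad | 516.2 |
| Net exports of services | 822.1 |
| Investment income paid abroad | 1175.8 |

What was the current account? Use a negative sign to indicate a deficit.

Goods balance = 6414.8 - 2857.1 = 3557.7
Services balance = 822.1
Trade balance (goods + services) = 3557.7 + 822.1 = 4379.8
Net primary income = 516.2 - 1175.8 = -659.6
Net secondary income = 50.4 - 365.0 = -314.6
Current account = 4379.8 + (-659.6) + (-314.6) = 3405.6

3405.6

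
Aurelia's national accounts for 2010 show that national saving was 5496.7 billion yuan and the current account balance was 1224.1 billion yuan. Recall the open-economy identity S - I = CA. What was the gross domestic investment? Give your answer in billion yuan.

4272.6

S - I = CA (net lending to the rest of the world).
I = S - CA = 5496.7 - 1224.1 = 4272.6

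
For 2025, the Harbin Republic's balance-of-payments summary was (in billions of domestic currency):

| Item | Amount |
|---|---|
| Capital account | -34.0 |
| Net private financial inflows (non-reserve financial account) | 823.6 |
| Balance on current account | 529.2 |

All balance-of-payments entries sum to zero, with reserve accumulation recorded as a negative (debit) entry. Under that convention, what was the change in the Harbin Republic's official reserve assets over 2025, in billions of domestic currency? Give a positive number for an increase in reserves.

1318.8

Official reserve transactions balance = -(529.2 + (-34.0) + 823.6) = -1318.8
An accumulation of reserves is recorded as a debit (negative entry), so the change in the stock of reserves is the negative of that balance.
Change in official reserves = -(-1318.8) = 1318.8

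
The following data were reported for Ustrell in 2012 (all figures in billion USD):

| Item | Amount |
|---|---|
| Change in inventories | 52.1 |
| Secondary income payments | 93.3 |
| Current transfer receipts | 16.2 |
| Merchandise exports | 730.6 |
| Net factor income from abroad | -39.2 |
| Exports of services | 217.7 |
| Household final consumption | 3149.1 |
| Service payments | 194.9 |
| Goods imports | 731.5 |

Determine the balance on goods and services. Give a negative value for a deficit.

Goods balance = 730.6 - 731.5 = -0.9
Services balance = 217.7 - 194.9 = 22.8
Trade balance (goods + services) = -0.9 + 22.8 = 21.9

21.9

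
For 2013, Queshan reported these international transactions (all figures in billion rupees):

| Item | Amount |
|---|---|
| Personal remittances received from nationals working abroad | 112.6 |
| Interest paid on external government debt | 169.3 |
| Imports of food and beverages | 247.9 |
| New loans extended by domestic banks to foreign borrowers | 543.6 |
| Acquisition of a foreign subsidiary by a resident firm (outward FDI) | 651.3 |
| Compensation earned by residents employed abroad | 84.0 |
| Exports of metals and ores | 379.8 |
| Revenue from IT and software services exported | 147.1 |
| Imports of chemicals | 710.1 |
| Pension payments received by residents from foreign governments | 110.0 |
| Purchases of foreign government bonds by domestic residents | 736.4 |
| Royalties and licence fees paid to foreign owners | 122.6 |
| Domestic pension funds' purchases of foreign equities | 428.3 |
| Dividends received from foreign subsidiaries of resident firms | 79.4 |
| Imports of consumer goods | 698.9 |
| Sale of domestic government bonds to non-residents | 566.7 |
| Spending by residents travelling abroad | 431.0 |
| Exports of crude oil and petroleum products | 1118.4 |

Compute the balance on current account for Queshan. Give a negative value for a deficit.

-348.5

Goods: -698.9 - 247.9 - 710.1 + 1118.4 + 379.8 = -158.7
Services: 147.1 - 431.0 - 122.6 = -406.5
Primary income: 84.0 - 169.3 + 79.4 = -5.9
Secondary income: 110.0 + 112.6 = 222.6
Current account = (-158.7) + (-406.5) + (-5.9) + 222.6 = -348.5
(Excluded from the current account — financial account: new loans extended by domestic banks to foreign borrowers 543.6, acquisition of a foreign subsidiary by a resident firm (outward FDI) 651.3, purchases of foreign government bonds by domestic residents 736.4, domestic pension funds' purchases of foreign equities 428.3, sale of domestic government bonds to non-residents 566.7.)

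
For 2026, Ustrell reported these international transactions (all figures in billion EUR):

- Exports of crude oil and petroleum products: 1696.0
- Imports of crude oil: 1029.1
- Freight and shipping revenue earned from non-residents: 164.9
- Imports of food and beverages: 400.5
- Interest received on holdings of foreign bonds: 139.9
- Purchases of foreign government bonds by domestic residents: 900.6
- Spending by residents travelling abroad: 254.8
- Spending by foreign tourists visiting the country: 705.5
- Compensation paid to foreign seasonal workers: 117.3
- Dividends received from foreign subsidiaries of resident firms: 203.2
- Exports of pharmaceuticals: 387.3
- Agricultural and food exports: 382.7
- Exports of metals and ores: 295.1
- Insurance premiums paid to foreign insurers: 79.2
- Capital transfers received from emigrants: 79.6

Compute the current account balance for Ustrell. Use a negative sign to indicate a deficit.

2093.7

Goods: 1696.0 - 400.5 + 382.7 + 295.1 - 1029.1 + 387.3 = 1331.5
Services: 164.9 - 254.8 - 79.2 + 705.5 = 536.4
Primary income: -117.3 + 203.2 + 139.9 = 225.8
Current account = 1331.5 + 536.4 + 225.8 = 2093.7
(Excluded from the current account — financial account: purchases of foreign government bonds by domestic residents 900.6; capital account: capital transfers received from emigrants 79.6.)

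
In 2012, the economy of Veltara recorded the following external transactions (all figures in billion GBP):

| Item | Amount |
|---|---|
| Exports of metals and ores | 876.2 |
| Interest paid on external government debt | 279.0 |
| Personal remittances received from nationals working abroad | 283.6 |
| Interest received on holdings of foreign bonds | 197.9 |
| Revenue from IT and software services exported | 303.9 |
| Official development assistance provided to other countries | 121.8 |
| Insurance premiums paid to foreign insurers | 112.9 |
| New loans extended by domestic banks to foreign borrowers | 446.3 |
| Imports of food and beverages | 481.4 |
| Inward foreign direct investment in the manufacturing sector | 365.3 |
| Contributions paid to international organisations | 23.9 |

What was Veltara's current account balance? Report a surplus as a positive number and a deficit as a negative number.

642.6

Goods: 876.2 - 481.4 = 394.8
Services: -112.9 + 303.9 = 191.0
Primary income: 197.9 - 279.0 = -81.1
Secondary income: -23.9 + 283.6 - 121.8 = 137.9
Current account = 394.8 + 191.0 + (-81.1) + 137.9 = 642.6
(Excluded from the current account — financial account: new loans extended by domestic banks to foreign borrowers 446.3, inward foreign direct investment in the manufacturing sector 365.3.)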